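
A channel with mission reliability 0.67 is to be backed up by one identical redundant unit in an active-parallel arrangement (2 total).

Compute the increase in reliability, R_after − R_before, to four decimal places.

0.2211

R_before = 0.67
R_after = 1 − (1 − 0.67)^2 = 0.8911
ΔR = 0.8911 − 0.67 = 0.2211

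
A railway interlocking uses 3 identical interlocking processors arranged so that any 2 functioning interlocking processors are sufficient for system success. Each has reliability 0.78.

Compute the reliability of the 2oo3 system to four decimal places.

0.8761

R = Σ_{i=2}^{3} C(3,i) p^i (1−p)^{3−i} with p = 0.78
C(3,2)·0.78^2·0.22^1 = 0.401544
C(3,3)·0.78^3·0.22^0 = 0.474552
Sum = 0.8761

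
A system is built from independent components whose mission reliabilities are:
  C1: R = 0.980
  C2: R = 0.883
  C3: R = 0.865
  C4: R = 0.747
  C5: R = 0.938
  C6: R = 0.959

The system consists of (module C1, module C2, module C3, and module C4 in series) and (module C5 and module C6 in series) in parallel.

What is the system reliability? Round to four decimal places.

0.9557

Series (C1, C2, C3, and C4): 0.980000 × 0.883000 × 0.865000 × 0.747000 = 0.559144
Series (C5 and C6): 0.938000 × 0.959000 = 0.899542
Parallel ([0.559144] and [0.899542]): 1 − (1 − 0.559144)(1 − 0.899542) = 0.9557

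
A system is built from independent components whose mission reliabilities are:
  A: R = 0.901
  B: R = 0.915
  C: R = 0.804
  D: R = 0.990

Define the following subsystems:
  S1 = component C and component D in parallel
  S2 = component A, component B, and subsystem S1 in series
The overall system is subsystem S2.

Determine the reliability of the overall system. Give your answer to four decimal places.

0.8228

Parallel (C and D): 1 − (1 − 0.804000)(1 − 0.990000) = 0.998040
Series (A, B, and [0.998040]): 0.901000 × 0.915000 × 0.998040 = 0.8228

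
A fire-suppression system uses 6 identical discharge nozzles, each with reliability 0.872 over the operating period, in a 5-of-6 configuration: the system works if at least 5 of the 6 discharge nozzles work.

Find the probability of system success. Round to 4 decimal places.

0.8268

R = Σ_{i=5}^{6} C(6,i) p^i (1−p)^{6−i} with p = 0.872
C(6,5)·0.872^5·0.128^1 = 0.387207
C(6,6)·0.872^6·0.128^0 = 0.439642
Sum = 0.8268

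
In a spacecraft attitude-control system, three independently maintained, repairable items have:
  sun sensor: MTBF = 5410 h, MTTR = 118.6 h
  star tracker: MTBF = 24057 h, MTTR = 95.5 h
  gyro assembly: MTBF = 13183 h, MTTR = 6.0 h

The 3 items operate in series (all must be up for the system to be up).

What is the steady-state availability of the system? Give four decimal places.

0.9742

A(sun sensor) = MTBF/(MTBF+MTTR) = 5410/(5410+118.6) = 0.978548
A(star tracker) = MTBF/(MTBF+MTTR) = 24057/(24057+95.5) = 0.996046
A(gyro assembly) = MTBF/(MTBF+MTTR) = 13183/(13183+6.0) = 0.999545
Series availability: 0.978548 × 0.996046 × 0.999545 = 0.9742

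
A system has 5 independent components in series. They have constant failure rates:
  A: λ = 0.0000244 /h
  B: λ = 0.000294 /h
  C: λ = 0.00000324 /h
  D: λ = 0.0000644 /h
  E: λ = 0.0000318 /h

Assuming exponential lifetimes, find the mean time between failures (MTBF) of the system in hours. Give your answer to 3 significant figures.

Series of exponential components: λ_sys = Σ λ_i
λ_sys = 0.0000244 + 0.000294 + 0.00000324 + 0.0000644 + 0.0000318 = 4.1784e-04 /h
MTBF = 1 / λ_sys = 2390 h

2390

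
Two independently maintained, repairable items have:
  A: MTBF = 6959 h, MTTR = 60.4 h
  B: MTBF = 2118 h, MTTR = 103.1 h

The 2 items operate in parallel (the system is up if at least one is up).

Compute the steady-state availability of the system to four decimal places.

0.9996

A(A) = MTBF/(MTBF+MTTR) = 6959/(6959+60.4) = 0.991395
A(B) = MTBF/(MTBF+MTTR) = 2118/(2118+103.1) = 0.953582
Parallel availability: 1 − (1 − 0.991395)(1 − 0.953582) = 0.9996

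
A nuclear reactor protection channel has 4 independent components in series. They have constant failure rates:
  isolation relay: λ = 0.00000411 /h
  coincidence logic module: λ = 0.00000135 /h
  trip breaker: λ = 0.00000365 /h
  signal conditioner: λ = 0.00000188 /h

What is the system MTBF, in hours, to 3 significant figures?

91000

Series of exponential components: λ_sys = Σ λ_i
λ_sys = 0.00000411 + 0.00000135 + 0.00000365 + 0.00000188 = 1.0990e-05 /h
MTBF = 1 / λ_sys = 91000 h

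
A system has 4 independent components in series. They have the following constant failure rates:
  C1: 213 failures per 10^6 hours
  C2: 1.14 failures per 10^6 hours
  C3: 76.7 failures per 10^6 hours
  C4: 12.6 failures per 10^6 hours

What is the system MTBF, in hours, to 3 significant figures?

3300

Series of exponential components: λ_sys = Σ λ_i
λ_sys = 0.000213 + 0.00000114 + 0.0000767 + 0.0000126 = 3.0344e-04 /h
MTBF = 1 / λ_sys = 3300 h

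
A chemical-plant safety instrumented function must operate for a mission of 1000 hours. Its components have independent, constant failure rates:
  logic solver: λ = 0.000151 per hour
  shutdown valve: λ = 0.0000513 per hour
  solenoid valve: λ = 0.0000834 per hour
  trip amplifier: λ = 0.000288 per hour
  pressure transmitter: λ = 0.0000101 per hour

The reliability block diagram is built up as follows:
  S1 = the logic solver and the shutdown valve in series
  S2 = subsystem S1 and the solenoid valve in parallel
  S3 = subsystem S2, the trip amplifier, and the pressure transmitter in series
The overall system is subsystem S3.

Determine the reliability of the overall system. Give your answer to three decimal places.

R(logic solver) = exp(−0.000151 × 1000) = 0.85985
R(shutdown valve) = exp(−0.0000513 × 1000) = 0.94999
R(solenoid valve) = exp(−0.0000834 × 1000) = 0.91998
R(trip amplifier) = exp(−0.000288 × 1000) = 0.74976
R(pressure transmitter) = exp(−0.0000101 × 1000) = 0.98995
Series (logic solver and shutdown valve): 0.85985 × 0.94999 = 0.81685
Parallel ([0.81685] and solenoid valve): 1 − (1 − 0.81685)(1 − 0.91998) = 0.98534
Series ([0.98534], trip amplifier, and pressure transmitter): 0.98534 × 0.74976 × 0.98995 = 0.731

0.731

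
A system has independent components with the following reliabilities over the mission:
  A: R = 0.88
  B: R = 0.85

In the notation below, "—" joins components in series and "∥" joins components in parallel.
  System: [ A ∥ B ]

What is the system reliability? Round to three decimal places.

0.982

Parallel (A and B): 1 − (1 − 0.88000)(1 − 0.85000) = 0.982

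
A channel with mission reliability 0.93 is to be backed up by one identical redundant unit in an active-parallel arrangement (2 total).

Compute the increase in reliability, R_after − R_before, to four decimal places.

R_before = 0.93
R_after = 1 − (1 − 0.93)^2 = 0.9951
ΔR = 0.9951 − 0.93 = 0.0651

0.0651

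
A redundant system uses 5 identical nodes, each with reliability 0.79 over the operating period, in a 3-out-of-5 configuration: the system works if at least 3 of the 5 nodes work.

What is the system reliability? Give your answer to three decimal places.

0.934

R = Σ_{i=3}^{5} C(5,i) p^i (1−p)^{5−i} with p = 0.79
C(5,3)·0.79^3·0.21^2 = 0.21743
C(5,4)·0.79^4·0.21^1 = 0.40898
C(5,5)·0.79^5·0.21^0 = 0.30771
Sum = 0.934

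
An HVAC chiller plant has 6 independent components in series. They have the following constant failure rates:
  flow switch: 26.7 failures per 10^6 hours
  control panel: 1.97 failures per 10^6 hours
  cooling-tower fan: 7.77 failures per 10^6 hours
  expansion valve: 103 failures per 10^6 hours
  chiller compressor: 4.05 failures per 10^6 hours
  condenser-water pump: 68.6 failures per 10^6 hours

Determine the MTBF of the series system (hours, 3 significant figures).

Series of exponential components: λ_sys = Σ λ_i
λ_sys = 0.0000267 + 0.00000197 + 0.00000777 + 0.000103 + 0.00000405 + 0.0000686 = 2.1209e-04 /h
MTBF = 1 / λ_sys = 4710 h

4710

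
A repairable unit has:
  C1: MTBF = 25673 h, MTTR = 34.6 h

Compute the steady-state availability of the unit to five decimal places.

0.99865

A(C1) = MTBF/(MTBF+MTTR) = 25673/(25673+34.6) = 0.99865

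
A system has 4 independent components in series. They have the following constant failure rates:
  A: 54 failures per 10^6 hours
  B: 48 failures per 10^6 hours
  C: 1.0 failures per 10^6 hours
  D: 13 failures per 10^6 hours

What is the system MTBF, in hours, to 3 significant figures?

Series of exponential components: λ_sys = Σ λ_i
λ_sys = 0.000054 + 0.000048 + 0.0000010 + 0.000013 = 1.1600e-04 /h
MTBF = 1 / λ_sys = 8620 h

8620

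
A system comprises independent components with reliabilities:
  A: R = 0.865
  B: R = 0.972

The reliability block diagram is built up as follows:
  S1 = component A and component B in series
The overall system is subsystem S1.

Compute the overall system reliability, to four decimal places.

0.8408

Series (A and B): 0.865000 × 0.972000 = 0.8408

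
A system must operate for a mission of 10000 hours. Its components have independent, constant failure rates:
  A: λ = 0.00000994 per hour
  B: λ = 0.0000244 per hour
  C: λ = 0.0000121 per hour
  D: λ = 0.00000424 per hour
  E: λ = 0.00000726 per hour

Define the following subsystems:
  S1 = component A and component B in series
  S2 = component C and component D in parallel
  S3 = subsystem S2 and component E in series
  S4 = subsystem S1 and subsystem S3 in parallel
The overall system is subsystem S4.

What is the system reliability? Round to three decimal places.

0.978

R(A) = exp(−0.00000994 × 10000) = 0.90538
R(B) = exp(−0.0000244 × 10000) = 0.78349
R(C) = exp(−0.0000121 × 10000) = 0.88603
R(D) = exp(−0.00000424 × 10000) = 0.95849
R(E) = exp(−0.00000726 × 10000) = 0.92997
Series (A and B): 0.90538 × 0.78349 = 0.70936
Parallel (C and D): 1 − (1 − 0.88603)(1 − 0.95849) = 0.99527
Series ([0.99527] and E): 0.99527 × 0.92997 = 0.92557
Parallel ([0.70936] and [0.92557]): 1 − (1 − 0.70936)(1 − 0.92557) = 0.978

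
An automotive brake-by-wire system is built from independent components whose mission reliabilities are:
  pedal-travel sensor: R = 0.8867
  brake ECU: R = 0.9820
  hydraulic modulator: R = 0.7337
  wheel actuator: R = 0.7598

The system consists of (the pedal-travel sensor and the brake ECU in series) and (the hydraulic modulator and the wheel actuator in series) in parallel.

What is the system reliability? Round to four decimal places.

Series (pedal-travel sensor and brake ECU): 0.886700 × 0.982000 = 0.870739
Series (hydraulic modulator and wheel actuator): 0.733700 × 0.759800 = 0.557465
Parallel ([0.870739] and [0.557465]): 1 − (1 − 0.870739)(1 − 0.557465) = 0.9428

0.9428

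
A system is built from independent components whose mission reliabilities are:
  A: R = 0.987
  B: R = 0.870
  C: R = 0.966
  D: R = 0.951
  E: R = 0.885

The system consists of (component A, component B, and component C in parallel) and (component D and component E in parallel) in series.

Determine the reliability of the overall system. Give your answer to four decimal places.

Parallel (A, B, and C): 1 − (1 − 0.987000)(1 − 0.870000)(1 − 0.966000) = 0.999943
Parallel (D and E): 1 − (1 − 0.951000)(1 − 0.885000) = 0.994365
Series ([0.999943] and [0.994365]): 0.999943 × 0.994365 = 0.9943

0.9943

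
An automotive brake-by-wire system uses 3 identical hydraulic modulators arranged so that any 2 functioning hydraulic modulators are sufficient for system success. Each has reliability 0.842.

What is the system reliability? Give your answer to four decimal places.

R = Σ_{i=2}^{3} C(3,i) p^i (1−p)^{3−i} with p = 0.842
C(3,2)·0.842^2·0.158^1 = 0.336049
C(3,3)·0.842^3·0.158^0 = 0.596948
Sum = 0.9330

0.9330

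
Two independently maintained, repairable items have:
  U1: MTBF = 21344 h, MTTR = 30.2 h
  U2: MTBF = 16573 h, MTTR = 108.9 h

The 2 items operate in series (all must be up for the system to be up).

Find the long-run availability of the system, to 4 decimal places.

A(U1) = MTBF/(MTBF+MTTR) = 21344/(21344+30.2) = 0.998587
A(U2) = MTBF/(MTBF+MTTR) = 16573/(16573+108.9) = 0.993472
Series availability: 0.998587 × 0.993472 = 0.9921

0.9921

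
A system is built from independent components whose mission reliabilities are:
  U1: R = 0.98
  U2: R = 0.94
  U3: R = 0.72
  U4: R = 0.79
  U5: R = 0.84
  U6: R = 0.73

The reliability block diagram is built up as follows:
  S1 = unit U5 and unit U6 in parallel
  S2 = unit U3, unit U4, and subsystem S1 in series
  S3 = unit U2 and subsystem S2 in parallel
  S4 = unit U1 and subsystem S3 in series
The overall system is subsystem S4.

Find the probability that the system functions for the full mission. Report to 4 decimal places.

0.9532

Parallel (U5 and U6): 1 − (1 − 0.840000)(1 − 0.730000) = 0.956800
Series (U3, U4, and [0.956800]): 0.720000 × 0.790000 × 0.956800 = 0.544228
Parallel (U2 and [0.544228]): 1 − (1 − 0.940000)(1 − 0.544228) = 0.972654
Series (U1 and [0.972654]): 0.980000 × 0.972654 = 0.9532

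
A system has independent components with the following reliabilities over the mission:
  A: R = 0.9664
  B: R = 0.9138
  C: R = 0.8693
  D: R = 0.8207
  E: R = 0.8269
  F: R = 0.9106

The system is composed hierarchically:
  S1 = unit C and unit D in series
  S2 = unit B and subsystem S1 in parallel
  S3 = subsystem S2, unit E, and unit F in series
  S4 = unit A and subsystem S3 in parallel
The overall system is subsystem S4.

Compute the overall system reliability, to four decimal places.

Series (C and D): 0.869300 × 0.820700 = 0.713435
Parallel (B and [0.713435]): 1 − (1 − 0.913800)(1 − 0.713435) = 0.975298
Series ([0.975298], E, and F): 0.975298 × 0.826900 × 0.910600 = 0.734375
Parallel (A and [0.734375]): 1 − (1 − 0.966400)(1 − 0.734375) = 0.9911

0.9911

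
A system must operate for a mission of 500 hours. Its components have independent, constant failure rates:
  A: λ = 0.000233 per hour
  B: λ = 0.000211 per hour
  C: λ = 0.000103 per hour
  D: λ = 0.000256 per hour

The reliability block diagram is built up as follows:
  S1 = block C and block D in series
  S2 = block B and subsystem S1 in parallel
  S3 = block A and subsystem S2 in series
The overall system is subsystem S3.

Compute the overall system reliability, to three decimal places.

R(A) = exp(−0.000233 × 500) = 0.89003
R(B) = exp(−0.000211 × 500) = 0.89987
R(C) = exp(−0.000103 × 500) = 0.94980
R(D) = exp(−0.000256 × 500) = 0.87985
Series (C and D): 0.94980 × 0.87985 = 0.83568
Parallel (B and [0.83568]): 1 − (1 − 0.89987)(1 − 0.83568) = 0.98355
Series (A and [0.98355]): 0.89003 × 0.98355 = 0.875

0.875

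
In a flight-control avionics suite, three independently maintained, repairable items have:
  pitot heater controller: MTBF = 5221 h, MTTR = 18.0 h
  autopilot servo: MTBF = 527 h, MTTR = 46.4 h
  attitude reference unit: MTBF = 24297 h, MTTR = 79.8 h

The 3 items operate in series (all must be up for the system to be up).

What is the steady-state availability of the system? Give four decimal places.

0.9129

A(pitot heater controller) = MTBF/(MTBF+MTTR) = 5221/(5221+18.0) = 0.996564
A(autopilot servo) = MTBF/(MTBF+MTTR) = 527/(527+46.4) = 0.919079
A(attitude reference unit) = MTBF/(MTBF+MTTR) = 24297/(24297+79.8) = 0.996726
Series availability: 0.996564 × 0.919079 × 0.996726 = 0.9129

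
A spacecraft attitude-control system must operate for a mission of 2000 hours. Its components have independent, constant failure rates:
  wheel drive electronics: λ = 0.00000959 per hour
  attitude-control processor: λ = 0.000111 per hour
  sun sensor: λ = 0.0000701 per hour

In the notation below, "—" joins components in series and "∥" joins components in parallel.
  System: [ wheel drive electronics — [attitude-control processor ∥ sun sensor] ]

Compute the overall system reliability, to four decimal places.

0.9555

R(wheel drive electronics) = exp(−0.00000959 × 2000) = 0.981003
R(attitude-control processor) = exp(−0.000111 × 2000) = 0.800915
R(sun sensor) = exp(−0.0000701 × 2000) = 0.869184
Parallel (attitude-control processor and sun sensor): 1 − (1 − 0.800915)(1 − 0.869184) = 0.973956
Series (wheel drive electronics and [0.973956]): 0.981003 × 0.973956 = 0.9555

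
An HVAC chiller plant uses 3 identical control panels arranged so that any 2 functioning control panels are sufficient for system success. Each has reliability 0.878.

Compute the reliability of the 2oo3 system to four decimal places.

R = Σ_{i=2}^{3} C(3,i) p^i (1−p)^{3−i} with p = 0.878
C(3,2)·0.878^2·0.122^1 = 0.282144
C(3,3)·0.878^3·0.122^0 = 0.676836
Sum = 0.9590

0.9590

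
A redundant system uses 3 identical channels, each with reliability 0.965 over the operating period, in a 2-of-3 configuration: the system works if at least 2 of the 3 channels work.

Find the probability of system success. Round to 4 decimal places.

R = Σ_{i=2}^{3} C(3,i) p^i (1−p)^{3−i} with p = 0.965
C(3,2)·0.965^2·0.035^1 = 0.097779
C(3,3)·0.965^3·0.035^0 = 0.898632
Sum = 0.9964

0.9964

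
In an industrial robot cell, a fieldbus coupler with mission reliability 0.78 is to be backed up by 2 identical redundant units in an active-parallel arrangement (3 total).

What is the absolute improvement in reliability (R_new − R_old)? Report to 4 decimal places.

0.2094

R_before = 0.78
R_after = 1 − (1 − 0.78)^3 = 0.9894
ΔR = 0.9894 − 0.78 = 0.2094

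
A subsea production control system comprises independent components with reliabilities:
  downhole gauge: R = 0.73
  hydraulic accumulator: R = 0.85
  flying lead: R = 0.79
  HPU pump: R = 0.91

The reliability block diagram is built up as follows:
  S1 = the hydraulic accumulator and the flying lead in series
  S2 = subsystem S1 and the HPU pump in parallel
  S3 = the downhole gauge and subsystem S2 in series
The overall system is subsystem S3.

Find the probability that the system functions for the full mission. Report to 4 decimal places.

0.7084

Series (hydraulic accumulator and flying lead): 0.850000 × 0.790000 = 0.671500
Parallel ([0.671500] and HPU pump): 1 − (1 − 0.671500)(1 − 0.910000) = 0.970435
Series (downhole gauge and [0.970435]): 0.730000 × 0.970435 = 0.7084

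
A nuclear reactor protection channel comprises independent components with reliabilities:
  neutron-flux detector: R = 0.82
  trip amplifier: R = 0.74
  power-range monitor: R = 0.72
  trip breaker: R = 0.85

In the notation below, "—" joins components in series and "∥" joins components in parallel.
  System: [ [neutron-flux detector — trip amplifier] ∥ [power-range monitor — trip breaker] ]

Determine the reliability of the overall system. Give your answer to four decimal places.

0.8474

Series (neutron-flux detector and trip amplifier): 0.820000 × 0.740000 = 0.606800
Series (power-range monitor and trip breaker): 0.720000 × 0.850000 = 0.612000
Parallel ([0.606800] and [0.612000]): 1 − (1 − 0.606800)(1 − 0.612000) = 0.8474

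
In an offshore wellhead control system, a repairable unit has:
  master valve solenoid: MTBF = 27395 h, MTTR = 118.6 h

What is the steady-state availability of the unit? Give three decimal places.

0.996

A(master valve solenoid) = MTBF/(MTBF+MTTR) = 27395/(27395+118.6) = 0.996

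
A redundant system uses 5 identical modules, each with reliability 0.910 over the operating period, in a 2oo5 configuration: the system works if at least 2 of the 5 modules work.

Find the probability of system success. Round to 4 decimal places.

0.9997

R = Σ_{i=2}^{5} C(5,i) p^i (1−p)^{5−i} with p = 0.910
C(5,2)·0.910^2·0.090^3 = 0.006037
C(5,3)·0.910^3·0.090^2 = 0.061039
C(5,4)·0.910^4·0.090^1 = 0.308587
C(5,5)·0.910^5·0.090^0 = 0.624032
Sum = 0.9997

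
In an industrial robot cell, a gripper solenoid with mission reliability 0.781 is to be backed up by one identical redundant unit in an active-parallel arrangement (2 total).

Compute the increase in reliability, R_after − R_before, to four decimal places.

0.1710

R_before = 0.781
R_after = 1 − (1 − 0.781)^2 = 0.9520
ΔR = 0.9520 − 0.781 = 0.1710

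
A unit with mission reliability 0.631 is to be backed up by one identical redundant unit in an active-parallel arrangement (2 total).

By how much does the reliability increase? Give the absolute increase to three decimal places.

0.233

R_before = 0.631
R_after = 1 − (1 − 0.631)^2 = 0.864
ΔR = 0.864 − 0.631 = 0.233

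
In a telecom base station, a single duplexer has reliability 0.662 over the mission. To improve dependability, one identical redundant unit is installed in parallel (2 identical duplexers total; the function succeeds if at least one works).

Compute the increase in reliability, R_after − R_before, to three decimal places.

0.224

R_before = 0.662
R_after = 1 − (1 − 0.662)^2 = 0.886
ΔR = 0.886 − 0.662 = 0.224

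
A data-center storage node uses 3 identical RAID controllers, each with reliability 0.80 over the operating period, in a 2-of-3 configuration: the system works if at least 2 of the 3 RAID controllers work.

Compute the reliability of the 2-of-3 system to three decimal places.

R = Σ_{i=2}^{3} C(3,i) p^i (1−p)^{3−i} with p = 0.80
C(3,2)·0.80^2·0.20^1 = 0.38400
C(3,3)·0.80^3·0.20^0 = 0.51200
Sum = 0.896

0.896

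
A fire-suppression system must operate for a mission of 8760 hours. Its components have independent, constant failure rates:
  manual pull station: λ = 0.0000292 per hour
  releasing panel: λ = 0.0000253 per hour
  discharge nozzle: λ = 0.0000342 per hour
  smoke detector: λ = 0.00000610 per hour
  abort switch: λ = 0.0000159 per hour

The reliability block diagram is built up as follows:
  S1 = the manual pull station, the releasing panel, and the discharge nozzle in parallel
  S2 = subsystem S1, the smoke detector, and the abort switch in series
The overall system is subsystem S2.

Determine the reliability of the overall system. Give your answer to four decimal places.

R(manual pull station) = exp(−0.0000292 × 8760) = 0.774303
R(releasing panel) = exp(−0.0000253 × 8760) = 0.801213
R(discharge nozzle) = exp(−0.0000342 × 8760) = 0.741121
R(smoke detector) = exp(−0.00000610 × 8760) = 0.947967
R(abort switch) = exp(−0.0000159 × 8760) = 0.869981
Parallel (manual pull station, releasing panel, and discharge nozzle): 1 − (1 − 0.774303)(1 − 0.801213)(1 − 0.741121) = 0.988385
Series ([0.988385], smoke detector, and abort switch): 0.988385 × 0.947967 × 0.869981 = 0.8151

0.8151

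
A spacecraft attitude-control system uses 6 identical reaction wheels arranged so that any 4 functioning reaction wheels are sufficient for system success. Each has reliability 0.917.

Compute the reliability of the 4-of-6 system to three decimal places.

R = Σ_{i=4}^{6} C(6,i) p^i (1−p)^{6−i} with p = 0.917
C(6,4)·0.917^4·0.083^2 = 0.07307
C(6,5)·0.917^5·0.083^1 = 0.32291
C(6,6)·0.917^6·0.083^0 = 0.59459
Sum = 0.991

0.991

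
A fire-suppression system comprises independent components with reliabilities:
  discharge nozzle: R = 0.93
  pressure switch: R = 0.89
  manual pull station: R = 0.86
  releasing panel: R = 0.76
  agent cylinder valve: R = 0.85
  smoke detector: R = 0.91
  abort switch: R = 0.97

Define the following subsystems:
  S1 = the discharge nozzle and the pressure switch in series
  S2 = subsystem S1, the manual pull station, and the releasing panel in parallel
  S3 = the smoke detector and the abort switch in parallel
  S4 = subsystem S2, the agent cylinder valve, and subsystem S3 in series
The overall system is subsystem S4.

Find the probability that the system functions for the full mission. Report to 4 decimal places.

Series (discharge nozzle and pressure switch): 0.930000 × 0.890000 = 0.827700
Parallel ([0.827700], manual pull station, and releasing panel): 1 − (1 − 0.827700)(1 − 0.860000)(1 − 0.760000) = 0.994211
Parallel (smoke detector and abort switch): 1 − (1 − 0.910000)(1 − 0.970000) = 0.997300
Series ([0.994211], agent cylinder valve, and [0.997300]): 0.994211 × 0.850000 × 0.997300 = 0.8428

0.8428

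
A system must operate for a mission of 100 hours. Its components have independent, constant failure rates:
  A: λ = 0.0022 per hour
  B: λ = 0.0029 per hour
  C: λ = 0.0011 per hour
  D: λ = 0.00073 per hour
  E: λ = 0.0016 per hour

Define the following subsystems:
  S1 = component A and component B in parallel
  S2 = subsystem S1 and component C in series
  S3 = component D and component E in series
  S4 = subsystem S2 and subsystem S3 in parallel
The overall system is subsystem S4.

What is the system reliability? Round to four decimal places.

0.9691

R(A) = exp(−0.0022 × 100) = 0.802519
R(B) = exp(−0.0029 × 100) = 0.748264
R(C) = exp(−0.0011 × 100) = 0.895834
R(D) = exp(−0.00073 × 100) = 0.929601
R(E) = exp(−0.0016 × 100) = 0.852144
Parallel (A and B): 1 − (1 − 0.802519)(1 − 0.748264) = 0.950287
Series ([0.950287] and C): 0.950287 × 0.895834 = 0.851299
Series (D and E): 0.929601 × 0.852144 = 0.792154
Parallel ([0.851299] and [0.792154]): 1 − (1 − 0.851299)(1 − 0.792154) = 0.9691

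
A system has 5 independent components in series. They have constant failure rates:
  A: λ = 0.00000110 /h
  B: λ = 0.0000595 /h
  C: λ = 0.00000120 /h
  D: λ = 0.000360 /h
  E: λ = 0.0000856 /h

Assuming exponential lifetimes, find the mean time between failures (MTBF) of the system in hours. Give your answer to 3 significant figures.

Series of exponential components: λ_sys = Σ λ_i
λ_sys = 0.00000110 + 0.0000595 + 0.00000120 + 0.000360 + 0.0000856 = 5.0740e-04 /h
MTBF = 1 / λ_sys = 1970 h

1970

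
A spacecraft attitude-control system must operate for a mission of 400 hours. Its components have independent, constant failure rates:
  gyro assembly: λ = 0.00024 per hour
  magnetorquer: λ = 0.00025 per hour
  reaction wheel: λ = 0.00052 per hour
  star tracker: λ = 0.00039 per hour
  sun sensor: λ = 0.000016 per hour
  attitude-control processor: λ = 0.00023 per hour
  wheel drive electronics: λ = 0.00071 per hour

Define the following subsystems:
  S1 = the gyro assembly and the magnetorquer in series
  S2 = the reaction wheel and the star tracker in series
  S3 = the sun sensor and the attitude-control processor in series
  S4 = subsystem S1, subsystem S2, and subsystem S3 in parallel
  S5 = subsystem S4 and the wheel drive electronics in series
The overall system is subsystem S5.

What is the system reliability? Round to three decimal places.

0.749

R(gyro assembly) = exp(−0.00024 × 400) = 0.90846
R(magnetorquer) = exp(−0.00025 × 400) = 0.90484
R(reaction wheel) = exp(−0.00052 × 400) = 0.81221
R(star tracker) = exp(−0.00039 × 400) = 0.85556
R(sun sensor) = exp(−0.000016 × 400) = 0.99362
R(attitude-control processor) = exp(−0.00023 × 400) = 0.91211
R(wheel drive electronics) = exp(−0.00071 × 400) = 0.75277
Series (gyro assembly and magnetorquer): 0.90846 × 0.90484 = 0.82201
Series (reaction wheel and star tracker): 0.81221 × 0.85556 = 0.69489
Series (sun sensor and attitude-control processor): 0.99362 × 0.91211 = 0.90629
Parallel ([0.82201], [0.69489], and [0.90629]): 1 − (1 − 0.82201)(1 − 0.69489)(1 − 0.90629) = 0.99491
Series ([0.99491] and wheel drive electronics): 0.99491 × 0.75277 = 0.749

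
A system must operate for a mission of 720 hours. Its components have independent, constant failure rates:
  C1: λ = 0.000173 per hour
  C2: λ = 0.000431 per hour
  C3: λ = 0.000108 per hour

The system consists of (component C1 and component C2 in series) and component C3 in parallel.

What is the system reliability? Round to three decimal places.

R(C1) = exp(−0.000173 × 720) = 0.88289
R(C2) = exp(−0.000431 × 720) = 0.73321
R(C3) = exp(−0.000108 × 720) = 0.92519
Series (C1 and C2): 0.88289 × 0.73321 = 0.64734
Parallel ([0.64734] and C3): 1 − (1 − 0.64734)(1 − 0.92519) = 0.974

0.974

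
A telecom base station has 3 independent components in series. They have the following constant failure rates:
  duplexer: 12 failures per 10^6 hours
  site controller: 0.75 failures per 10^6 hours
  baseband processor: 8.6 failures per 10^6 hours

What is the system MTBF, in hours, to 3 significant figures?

46800

Series of exponential components: λ_sys = Σ λ_i
λ_sys = 0.000012 + 0.00000075 + 0.0000086 = 2.1350e-05 /h
MTBF = 1 / λ_sys = 46800 h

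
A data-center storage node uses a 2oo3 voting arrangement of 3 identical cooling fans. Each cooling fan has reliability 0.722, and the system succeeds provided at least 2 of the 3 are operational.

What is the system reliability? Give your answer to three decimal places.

0.811

R = Σ_{i=2}^{3} C(3,i) p^i (1−p)^{3−i} with p = 0.722
C(3,2)·0.722^2·0.278^1 = 0.43475
C(3,3)·0.722^3·0.278^0 = 0.37637
Sum = 0.811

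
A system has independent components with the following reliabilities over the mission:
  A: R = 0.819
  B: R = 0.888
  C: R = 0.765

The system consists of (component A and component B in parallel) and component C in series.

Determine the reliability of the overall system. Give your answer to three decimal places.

Parallel (A and B): 1 − (1 − 0.81900)(1 − 0.88800) = 0.97973
Series ([0.97973] and C): 0.97973 × 0.76500 = 0.749

0.749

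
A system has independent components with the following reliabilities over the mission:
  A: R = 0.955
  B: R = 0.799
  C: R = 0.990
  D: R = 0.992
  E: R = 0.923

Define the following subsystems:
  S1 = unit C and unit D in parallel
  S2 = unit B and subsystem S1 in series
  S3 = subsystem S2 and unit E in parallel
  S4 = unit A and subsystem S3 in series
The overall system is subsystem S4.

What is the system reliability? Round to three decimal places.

Parallel (C and D): 1 − (1 − 0.99000)(1 − 0.99200) = 0.99992
Series (B and [0.99992]): 0.79900 × 0.99992 = 0.79894
Parallel ([0.79894] and E): 1 − (1 − 0.79894)(1 − 0.92300) = 0.98452
Series (A and [0.98452]): 0.95500 × 0.98452 = 0.940

0.940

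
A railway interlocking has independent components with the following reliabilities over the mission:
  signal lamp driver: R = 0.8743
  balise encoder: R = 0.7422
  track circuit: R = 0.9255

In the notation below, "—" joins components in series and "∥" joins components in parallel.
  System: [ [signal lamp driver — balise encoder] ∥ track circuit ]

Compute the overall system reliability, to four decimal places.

Series (signal lamp driver and balise encoder): 0.874300 × 0.742200 = 0.648905
Parallel ([0.648905] and track circuit): 1 − (1 − 0.648905)(1 − 0.925500) = 0.9738

0.9738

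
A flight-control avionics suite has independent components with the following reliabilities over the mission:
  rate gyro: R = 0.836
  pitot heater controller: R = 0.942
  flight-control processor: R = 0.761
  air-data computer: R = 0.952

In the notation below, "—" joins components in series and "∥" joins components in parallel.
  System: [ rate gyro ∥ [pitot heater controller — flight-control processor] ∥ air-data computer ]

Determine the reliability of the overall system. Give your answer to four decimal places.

Series (pitot heater controller and flight-control processor): 0.942000 × 0.761000 = 0.716862
Parallel (rate gyro, [0.716862], and air-data computer): 1 − (1 − 0.836000)(1 − 0.716862)(1 − 0.952000) = 0.9978

0.9978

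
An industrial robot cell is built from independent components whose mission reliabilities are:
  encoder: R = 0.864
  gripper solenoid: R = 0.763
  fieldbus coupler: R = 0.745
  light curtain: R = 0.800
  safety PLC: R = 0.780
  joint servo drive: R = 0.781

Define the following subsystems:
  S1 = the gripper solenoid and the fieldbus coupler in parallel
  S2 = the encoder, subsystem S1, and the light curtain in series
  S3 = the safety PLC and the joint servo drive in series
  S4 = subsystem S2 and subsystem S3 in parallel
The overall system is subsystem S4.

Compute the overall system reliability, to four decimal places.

0.8630

Parallel (gripper solenoid and fieldbus coupler): 1 − (1 − 0.763000)(1 − 0.745000) = 0.939565
Series (encoder, [0.939565], and light curtain): 0.864000 × 0.939565 × 0.800000 = 0.649427
Series (safety PLC and joint servo drive): 0.780000 × 0.781000 = 0.609180
Parallel ([0.649427] and [0.609180]): 1 − (1 − 0.649427)(1 − 0.609180) = 0.8630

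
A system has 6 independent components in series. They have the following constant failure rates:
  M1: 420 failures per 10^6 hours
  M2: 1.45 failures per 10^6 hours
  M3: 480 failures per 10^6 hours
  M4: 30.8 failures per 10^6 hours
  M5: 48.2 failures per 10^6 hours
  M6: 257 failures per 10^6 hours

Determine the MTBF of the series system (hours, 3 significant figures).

Series of exponential components: λ_sys = Σ λ_i
λ_sys = 0.000420 + 0.00000145 + 0.000480 + 0.0000308 + 0.0000482 + 0.000257 = 1.2374e-03 /h
MTBF = 1 / λ_sys = 808 h

808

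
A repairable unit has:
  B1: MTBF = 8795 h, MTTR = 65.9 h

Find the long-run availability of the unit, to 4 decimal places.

0.9926

A(B1) = MTBF/(MTBF+MTTR) = 8795/(8795+65.9) = 0.9926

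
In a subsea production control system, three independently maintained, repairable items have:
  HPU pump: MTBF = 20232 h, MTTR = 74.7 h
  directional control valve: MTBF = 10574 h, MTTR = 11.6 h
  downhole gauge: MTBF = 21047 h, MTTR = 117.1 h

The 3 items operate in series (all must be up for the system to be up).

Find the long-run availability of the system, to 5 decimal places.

0.98972

A(HPU pump) = MTBF/(MTBF+MTTR) = 20232/(20232+74.7) = 0.996321
A(directional control valve) = MTBF/(MTBF+MTTR) = 10574/(10574+11.6) = 0.998904
A(downhole gauge) = MTBF/(MTBF+MTTR) = 21047/(21047+117.1) = 0.994467
Series availability: 0.996321 × 0.998904 × 0.994467 = 0.98972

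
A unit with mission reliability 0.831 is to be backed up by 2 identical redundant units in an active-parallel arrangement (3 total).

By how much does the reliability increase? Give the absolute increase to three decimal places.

R_before = 0.831
R_after = 1 − (1 − 0.831)^3 = 0.995
ΔR = 0.995 − 0.831 = 0.164

0.164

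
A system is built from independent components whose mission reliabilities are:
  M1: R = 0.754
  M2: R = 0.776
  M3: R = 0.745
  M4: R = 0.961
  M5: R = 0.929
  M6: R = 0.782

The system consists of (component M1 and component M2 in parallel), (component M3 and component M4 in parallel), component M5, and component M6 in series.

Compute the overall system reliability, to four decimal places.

0.6796

Parallel (M1 and M2): 1 − (1 − 0.754000)(1 − 0.776000) = 0.944896
Parallel (M3 and M4): 1 − (1 − 0.745000)(1 − 0.961000) = 0.990055
Series ([0.944896], [0.990055], M5, and M6): 0.944896 × 0.990055 × 0.929000 × 0.782000 = 0.6796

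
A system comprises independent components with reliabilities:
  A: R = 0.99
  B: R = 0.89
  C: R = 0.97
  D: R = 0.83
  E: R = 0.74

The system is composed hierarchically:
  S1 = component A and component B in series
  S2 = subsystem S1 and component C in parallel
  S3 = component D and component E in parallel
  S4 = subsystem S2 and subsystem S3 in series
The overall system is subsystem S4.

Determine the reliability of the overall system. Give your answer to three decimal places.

Series (A and B): 0.99000 × 0.89000 = 0.88110
Parallel ([0.88110] and C): 1 − (1 − 0.88110)(1 − 0.97000) = 0.99643
Parallel (D and E): 1 − (1 − 0.83000)(1 − 0.74000) = 0.95580
Series ([0.99643] and [0.95580]): 0.99643 × 0.95580 = 0.952

0.952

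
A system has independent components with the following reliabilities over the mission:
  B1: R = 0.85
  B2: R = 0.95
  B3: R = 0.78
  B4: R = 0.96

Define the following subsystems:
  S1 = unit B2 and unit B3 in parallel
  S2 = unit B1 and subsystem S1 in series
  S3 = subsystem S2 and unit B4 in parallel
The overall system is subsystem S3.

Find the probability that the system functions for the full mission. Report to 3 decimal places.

Parallel (B2 and B3): 1 − (1 − 0.95000)(1 − 0.78000) = 0.98900
Series (B1 and [0.98900]): 0.85000 × 0.98900 = 0.84065
Parallel ([0.84065] and B4): 1 − (1 − 0.84065)(1 − 0.96000) = 0.994

0.994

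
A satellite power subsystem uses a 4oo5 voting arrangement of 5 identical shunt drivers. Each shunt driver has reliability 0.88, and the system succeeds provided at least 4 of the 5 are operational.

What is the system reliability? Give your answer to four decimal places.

0.8875

R = Σ_{i=4}^{5} C(5,i) p^i (1−p)^{5−i} with p = 0.88
C(5,4)·0.88^4·0.12^1 = 0.359817
C(5,5)·0.88^5·0.12^0 = 0.527732
Sum = 0.8875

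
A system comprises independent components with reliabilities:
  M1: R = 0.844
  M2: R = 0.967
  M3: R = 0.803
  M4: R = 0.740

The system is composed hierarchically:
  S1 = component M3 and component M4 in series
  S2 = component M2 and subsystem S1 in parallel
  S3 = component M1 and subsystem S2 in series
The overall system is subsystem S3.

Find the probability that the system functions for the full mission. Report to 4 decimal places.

Series (M3 and M4): 0.803000 × 0.740000 = 0.594220
Parallel (M2 and [0.594220]): 1 − (1 − 0.967000)(1 − 0.594220) = 0.986609
Series (M1 and [0.986609]): 0.844000 × 0.986609 = 0.8327

0.8327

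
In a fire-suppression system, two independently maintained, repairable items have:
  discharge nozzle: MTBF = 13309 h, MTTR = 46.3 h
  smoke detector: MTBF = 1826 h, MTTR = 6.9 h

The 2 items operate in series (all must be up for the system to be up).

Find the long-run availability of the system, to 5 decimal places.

A(discharge nozzle) = MTBF/(MTBF+MTTR) = 13309/(13309+46.3) = 0.996533
A(smoke detector) = MTBF/(MTBF+MTTR) = 1826/(1826+6.9) = 0.996235
Series availability: 0.996533 × 0.996235 = 0.99278

0.99278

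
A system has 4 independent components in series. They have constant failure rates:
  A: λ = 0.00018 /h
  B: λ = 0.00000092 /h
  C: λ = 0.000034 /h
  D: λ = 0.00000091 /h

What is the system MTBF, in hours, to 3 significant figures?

4630

Series of exponential components: λ_sys = Σ λ_i
λ_sys = 0.00018 + 0.00000092 + 0.000034 + 0.00000091 = 2.1583e-04 /h
MTBF = 1 / λ_sys = 4630 h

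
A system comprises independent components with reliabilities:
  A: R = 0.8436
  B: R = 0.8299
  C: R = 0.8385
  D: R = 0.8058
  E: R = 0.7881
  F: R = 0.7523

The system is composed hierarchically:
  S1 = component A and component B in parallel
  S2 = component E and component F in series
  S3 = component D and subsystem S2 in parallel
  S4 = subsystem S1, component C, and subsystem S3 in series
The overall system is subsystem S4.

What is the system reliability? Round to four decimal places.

Parallel (A and B): 1 − (1 − 0.843600)(1 − 0.829900) = 0.973396
Series (E and F): 0.788100 × 0.752300 = 0.592888
Parallel (D and [0.592888]): 1 − (1 − 0.805800)(1 − 0.592888) = 0.920939
Series ([0.973396], C, and [0.920939]): 0.973396 × 0.838500 × 0.920939 = 0.7517

0.7517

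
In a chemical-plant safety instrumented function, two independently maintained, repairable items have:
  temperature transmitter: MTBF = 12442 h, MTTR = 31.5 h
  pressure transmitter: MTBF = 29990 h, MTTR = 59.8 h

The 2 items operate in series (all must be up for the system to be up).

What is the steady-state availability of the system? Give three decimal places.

0.995

A(temperature transmitter) = MTBF/(MTBF+MTTR) = 12442/(12442+31.5) = 0.997475
A(pressure transmitter) = MTBF/(MTBF+MTTR) = 29990/(29990+59.8) = 0.998010
Series availability: 0.997475 × 0.998010 = 0.995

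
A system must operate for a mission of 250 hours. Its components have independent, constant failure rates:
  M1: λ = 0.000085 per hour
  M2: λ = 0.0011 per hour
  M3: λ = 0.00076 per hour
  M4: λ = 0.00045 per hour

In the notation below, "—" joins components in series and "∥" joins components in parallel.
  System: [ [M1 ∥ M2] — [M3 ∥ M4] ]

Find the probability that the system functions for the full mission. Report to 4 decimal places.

R(M1) = exp(−0.000085 × 250) = 0.978974
R(M2) = exp(−0.0011 × 250) = 0.759572
R(M3) = exp(−0.00076 × 250) = 0.826959
R(M4) = exp(−0.00045 × 250) = 0.893597
Parallel (M1 and M2): 1 − (1 − 0.978974)(1 − 0.759572) = 0.994945
Parallel (M3 and M4): 1 − (1 − 0.826959)(1 − 0.893597) = 0.981588
Series ([0.994945] and [0.981588]): 0.994945 × 0.981588 = 0.9766

0.9766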